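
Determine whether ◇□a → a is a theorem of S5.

Tableau for the negation ¬(◇□a → a):
1. ¬(◇□a → a), 0
2. ◇□a, 0
3. ¬a, 0
4. □a, 1
5. a, 0
Accessibility: 0R0, 0R1, 1R0, 1R1
Branch closes: a and ¬a both at 0.
Every branch of the negation's tableau closes; the branch above is one of them.

Valid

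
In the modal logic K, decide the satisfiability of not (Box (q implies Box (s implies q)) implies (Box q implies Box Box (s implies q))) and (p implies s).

1. not (Box (q implies Box (s implies q)) implies (Box q implies Box Box (s implies q))) and (p implies s), u
2. not (Box (q implies Box (s implies q)) implies (Box q implies Box Box (s implies q))), u   [and-rule on 1]
3. p implies s, u   [and-rule on 1]
4. Box (q implies Box (s implies q)), u   [neg-implies-rule on 2]
5. not (Box q implies Box Box (s implies q)), u   [neg-implies-rule on 2]
6. Box q, u   [neg-implies-rule on 5]
7. not Box Box (s implies q), u   [neg-implies-rule on 5]
8. s, u   [implies-rule on 3 (branches; this branch)]
9. not Box (s implies q), v   [neg-Box-rule on 7: fresh world v, uRv]
10. q implies Box (s implies q), v   [Box-rule on 4 via uRv]
11. q, v   [Box-rule on 6 via uRv]
12. Box (s implies q), v   [implies-rule on 10 (branches; this branch)]
13. not (s implies q), w   [neg-Box-rule on 9: fresh world w, vRw]
14. s, w   [neg-implies-rule on 13]
15. not q, w   [neg-implies-rule on 13]
16. s implies q, w   [Box-rule on 12 via vRw]
17. q, w   [implies-rule on 16 (branches; this branch)]
Accessibility: uRv, vRw
Branch closes: q and not q both at w.
Every branch closes; the branch above is one of them.

Unsatisfiable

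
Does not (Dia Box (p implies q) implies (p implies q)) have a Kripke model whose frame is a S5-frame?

1. not (Dia Box (p implies q) implies (p implies q)), w0
2. Dia Box (p implies q), w0   [neg-implies-rule on 1]
3. not (p implies q), w0   [neg-implies-rule on 1]
4. p, w0   [neg-implies-rule on 3]
5. not q, w0   [neg-implies-rule on 3]
6. Box (p implies q), w1   [Dia-rule on 2: fresh world w1, w0Rw1]
7. p implies q, w0   [Box-rule on 6 via w1Rw0]
8. p implies q, w1   [Box-rule on 6 via w1Rw1]
9. q, w0   [implies-rule on 7 (branches; this branch)]
Accessibility: w0Rw0, w0Rw1, w1Rw0, w1Rw1
Branch closes: q and not q both at w0.
Every branch closes; the branch above is one of them.

Unsatisfiable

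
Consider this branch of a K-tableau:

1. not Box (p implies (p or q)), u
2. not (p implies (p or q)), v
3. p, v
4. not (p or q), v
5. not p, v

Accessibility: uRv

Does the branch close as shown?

Both p and not p appear at v.

Closed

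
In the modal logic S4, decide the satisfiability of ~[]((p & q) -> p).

No, unsatisfiable

1. ~[]((p & q) -> p), 0
2. ~((p & q) -> p), 1   [~[]-rule on 1: fresh world 1, 0R1]
3. p & q, 1   [~->-rule on 2]
4. ~p, 1   [~->-rule on 2]
5. p, 1   [&-rule on 3]
6. q, 1   [&-rule on 3]
Accessibility: 0R0, 0R1, 1R1
Branch closes: p and ~p both at 1.
All branches of the tableau close; one closing branch shown above.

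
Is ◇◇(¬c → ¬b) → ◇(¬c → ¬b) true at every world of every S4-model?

Valid in S4

Tableau for the negation ¬(◇◇(¬c → ¬b) → ◇(¬c → ¬b)):
1. ¬(◇◇(¬c → ¬b) → ◇(¬c → ¬b)), 0
2. ◇◇(¬c → ¬b), 0
3. ¬◇(¬c → ¬b), 0
4. ¬(¬c → ¬b), 0
5. ¬c, 0
6. b, 0
7. ◇(¬c → ¬b), 1
8. ¬(¬c → ¬b), 1
9. ¬c, 1
10. b, 1
11. ¬c → ¬b, 2
12. ¬(¬c → ¬b), 2
13. ¬c, 2
14. b, 2
15. ¬b, 2
Accessibility: 0R0, 0R1, 0R2, 1R1, 1R2, 2R2
Branch closes: b and ¬b both at 2.
All branches of the negation close; one closing branch shown above.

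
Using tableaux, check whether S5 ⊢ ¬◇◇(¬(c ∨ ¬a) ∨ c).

Tableau for the negation ◇◇(¬(c ∨ ¬a) ∨ c):
1. ◇◇(¬(c ∨ ¬a) ∨ c), w0
2. ◇(¬(c ∨ ¬a) ∨ c), w1
3. ¬(c ∨ ¬a) ∨ c, w2
4. c, w2
Accessibility: w0Rw0, w0Rw1, w0Rw2, w1Rw0, w1Rw1, w1Rw2, w2Rw0, w2Rw1, w2Rw2
The negation has an open branch (countermodel exists).

No, not valid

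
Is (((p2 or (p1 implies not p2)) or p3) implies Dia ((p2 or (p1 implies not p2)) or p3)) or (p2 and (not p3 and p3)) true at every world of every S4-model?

Yes, valid

Tableau for the negation not ((((p2 or (p1 implies not p2)) or p3) implies Dia ((p2 or (p1 implies not p2)) or p3)) or (p2 and (not p3 and p3))):
1. not ((((p2 or (p1 implies not p2)) or p3) implies Dia ((p2 or (p1 implies not p2)) or p3)) or (p2 and (not p3 and p3))), w0
2. not (((p2 or (p1 implies not p2)) or p3) implies Dia ((p2 or (p1 implies not p2)) or p3)), w0   [neg-or-rule on 1]
3. not (p2 and (not p3 and p3)), w0   [neg-or-rule on 1]
4. (p2 or (p1 implies not p2)) or p3, w0   [neg-implies-rule on 2]
5. not Dia ((p2 or (p1 implies not p2)) or p3), w0   [neg-implies-rule on 2]
6. not ((p2 or (p1 implies not p2)) or p3), w0   [neg-Dia-rule on 5 via w0Rw0]
7. not (p2 or (p1 implies not p2)), w0   [neg-or-rule on 6]
8. not p3, w0   [neg-or-rule on 6]
9. not p2, w0   [neg-or-rule on 7]
10. not (p1 implies not p2), w0   [neg-or-rule on 7]
11. p1, w0   [neg-implies-rule on 10]
12. p2, w0   [neg-implies-rule on 10]
Accessibility: w0Rw0
Branch closes: p2 and not p2 both at w0.
Every branch of the negation's tableau closes; the branch above is one of them.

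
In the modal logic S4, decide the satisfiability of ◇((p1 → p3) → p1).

Satisfiable

1. ◇((p1 → p3) → p1), u
2. (p1 → p3) → p1, v
3. p1, v
Accessibility: uRu, uRv, vRv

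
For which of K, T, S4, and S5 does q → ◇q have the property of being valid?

T, S4, S5

T-tableau for the negation ¬(q → ◇q):
1. ¬(q → ◇q), 0
2. q, 0   [¬→-rule on 1]
3. ¬◇q, 0   [¬→-rule on 1]
4. ¬q, 0   [¬◇-rule on 3 via 0R0]
Accessibility: 0R0
Branch closes: q and ¬q both at 0.
Every branch closes (one shown): valid in T, hence also in S4, S5 (every theorem of T is a theorem of S4 and S5).
K-tableau for the negation ¬(q → ◇q):
1. ¬(q → ◇q), 0
2. q, 0   [¬→-rule on 1]
3. ¬◇q, 0   [¬→-rule on 1]
Complete open branch: countermodel on a K-frame, so not valid in K.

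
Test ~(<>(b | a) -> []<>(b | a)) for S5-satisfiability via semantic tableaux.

1. ~(<>(b | a) -> []<>(b | a)), u
2. <>(b | a), u   [~->-rule on 1]
3. ~[]<>(b | a), u   [~->-rule on 1]
4. b | a, v   [<>-rule on 2: fresh world v, uRv]
5. a, v   [|-rule on 4 (branches; this branch)]
6. ~<>(b | a), w   [~[]-rule on 3: fresh world w, uRw]
7. ~(b | a), u   [~<>-rule on 6 via wRu]
8. ~b, u   [~|-rule on 7]
9. ~a, u   [~|-rule on 7]
10. ~(b | a), v   [~<>-rule on 6 via wRv]
11. ~b, v   [~|-rule on 10]
12. ~a, v   [~|-rule on 10]
Accessibility: uRu, uRv, uRw, vRu, vRv, vRw, wRu, wRv, wRw
Branch closes: a and ~a both at v.
Every branch closes; the branch above is one of them.

Unsatisfiable (every branch closes)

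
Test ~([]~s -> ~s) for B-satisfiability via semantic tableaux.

1. ~([]~s -> ~s), 0
2. []~s, 0
3. s, 0
4. ~s, 0
Accessibility: 0R0
Branch closes: s and ~s both at 0.
All branches of the tableau close; one closing branch shown above.

Unsatisfiable (every branch closes)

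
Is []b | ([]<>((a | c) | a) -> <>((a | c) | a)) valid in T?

Tableau for the negation ~([]b | ([]<>((a | c) | a) -> <>((a | c) | a))):
1. ~([]b | ([]<>((a | c) | a) -> <>((a | c) | a))), u
2. ~[]b, u   [~|-rule on 1]
3. ~([]<>((a | c) | a) -> <>((a | c) | a)), u   [~|-rule on 1]
4. []<>((a | c) | a), u   [~->-rule on 3]
5. ~<>((a | c) | a), u   [~->-rule on 3]
6. <>((a | c) | a), u   [[]-rule on 4 via uRu]
7. ~((a | c) | a), u   [~<>-rule on 5 via uRu]
8. ~(a | c), u   [~|-rule on 7]
9. ~a, u   [~|-rule on 7]
10. ~c, u   [~|-rule on 8]
11. ~b, v   [~[]-rule on 2: fresh world v, uRv]
12. <>((a | c) | a), v   [[]-rule on 4 via uRv]
13. ~((a | c) | a), v   [~<>-rule on 5 via uRv]
14. ~(a | c), v   [~|-rule on 13]
15. ~a, v   [~|-rule on 13]
16. ~c, v   [~|-rule on 14]
17. (a | c) | a, w   [<>-rule on 6: fresh world w, uRw]
18. <>((a | c) | a), w   [[]-rule on 4 via uRw]
19. ~((a | c) | a), w   [~<>-rule on 5 via uRw]
20. ~(a | c), w   [~|-rule on 19]
21. ~a, w   [~|-rule on 19]
22. ~c, w   [~|-rule on 20]
23. a | c, w   [|-rule on 17 (branches; this branch)]
24. c, w   [|-rule on 23 (branches; this branch)]
Accessibility: uRu, uRv, uRw, vRv, wRw
Branch closes: c and ~c both at w.
Every branch of the negation's tableau closes; the branch above is one of them.

Valid in T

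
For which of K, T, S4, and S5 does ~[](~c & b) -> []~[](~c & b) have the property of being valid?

S5

S4-tableau for the negation ~(~[](~c & b) -> []~[](~c & b)):
1. ~(~[](~c & b) -> []~[](~c & b)), 0
2. ~[](~c & b), 0
3. ~[]~[](~c & b), 0
4. ~(~c & b), 1
5. ~b, 1
6. [](~c & b), 2
7. ~c & b, 2
8. ~c, 2
9. b, 2
Accessibility: 0R0, 0R1, 0R2, 1R1, 2R2
Complete open branch: countermodel on an S4-frame, so not valid in S4, nor in K, T (the same frame is also a K-frame and a T-frame).
S5-tableau for the negation ~(~[](~c & b) -> []~[](~c & b)):
1. ~(~[](~c & b) -> []~[](~c & b)), 0
2. ~[](~c & b), 0
3. ~[]~[](~c & b), 0
4. ~(~c & b), 1
5. ~b, 1
6. [](~c & b), 2
7. ~c & b, 0
8. ~c, 0
9. b, 0
10. ~c & b, 1
11. ~c, 1
12. b, 1
Accessibility: 0R0, 0R1, 0R2, 1R0, 1R1, 1R2, 2R0, 2R1, 2R2
Branch closes: b and ~b both at 1.
Every branch closes (one shown): valid in S5.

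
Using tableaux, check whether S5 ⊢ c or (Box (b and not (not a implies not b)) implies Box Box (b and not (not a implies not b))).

Valid in S5

Tableau for the negation not (c or (Box (b and not (not a implies not b)) implies Box Box (b and not (not a implies not b)))):
1. not (c or (Box (b and not (not a implies not b)) implies Box Box (b and not (not a implies not b)))), 0
2. not c, 0   [neg-or-rule on 1]
3. not (Box (b and not (not a implies not b)) implies Box Box (b and not (not a implies not b))), 0   [neg-or-rule on 1]
4. Box (b and not (not a implies not b)), 0   [neg-implies-rule on 3]
5. not Box Box (b and not (not a implies not b)), 0   [neg-implies-rule on 3]
6. b and not (not a implies not b), 0   [Box-rule on 4 via 0R0]
7. b, 0   [and-rule on 6]
8. not (not a implies not b), 0   [and-rule on 6]
9. not a, 0   [neg-implies-rule on 8]
10. not Box (b and not (not a implies not b)), 1   [neg-Box-rule on 5: fresh world 1, 0R1]
11. b and not (not a implies not b), 1   [Box-rule on 4 via 0R1]
12. b, 1   [and-rule on 11]
13. not (not a implies not b), 1   [and-rule on 11]
14. not a, 1   [neg-implies-rule on 13]
15. not (b and not (not a implies not b)), 2   [neg-Box-rule on 10: fresh world 2, 1R2]
16. b and not (not a implies not b), 2   [Box-rule on 4 via 0R2]
17. b, 2   [and-rule on 16]
18. not (not a implies not b), 2   [and-rule on 16]
19. not a, 2   [neg-implies-rule on 18]
20. not a implies not b, 2   [neg-and-rule on 15 (branches; this branch)]
21. not b, 2   [implies-rule on 20 (branches; this branch)]
Accessibility: 0R0, 0R1, 0R2, 1R0, 1R1, 1R2, 2R0, 2R1, 2R2
Branch closes: b and not b both at 2.
All branches of the negation close; one closing branch shown above.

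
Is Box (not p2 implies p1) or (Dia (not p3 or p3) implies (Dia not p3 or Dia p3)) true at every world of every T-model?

Yes, valid

Tableau for the negation not (Box (not p2 implies p1) or (Dia (not p3 or p3) implies (Dia not p3 or Dia p3))):
1. not (Box (not p2 implies p1) or (Dia (not p3 or p3) implies (Dia not p3 or Dia p3))), w0
2. not Box (not p2 implies p1), w0   [neg-or-rule on 1]
3. not (Dia (not p3 or p3) implies (Dia not p3 or Dia p3)), w0   [neg-or-rule on 1]
4. Dia (not p3 or p3), w0   [neg-implies-rule on 3]
5. not (Dia not p3 or Dia p3), w0   [neg-implies-rule on 3]
6. not Dia not p3, w0   [neg-or-rule on 5]
7. not Dia p3, w0   [neg-or-rule on 5]
8. p3, w0   [neg-Dia-rule on 6 via w0Rw0]
9. not p3, w0   [neg-Dia-rule on 7 via w0Rw0]
Accessibility: w0Rw0
Branch closes: p3 and not p3 both at w0.
All branches of the negation close; one closing branch shown above.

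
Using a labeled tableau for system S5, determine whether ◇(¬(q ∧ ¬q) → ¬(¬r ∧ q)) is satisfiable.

Satisfiable

1. ◇(¬(q ∧ ¬q) → ¬(¬r ∧ q)), u
2. ¬(q ∧ ¬q) → ¬(¬r ∧ q), v
3. ¬(¬r ∧ q), v
4. ¬q, v
Accessibility: uRu, uRv, vRu, vRv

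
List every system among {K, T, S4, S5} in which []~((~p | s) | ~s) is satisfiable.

T-tableau for the formula:
1. []~((~p | s) | ~s), w0
2. ~((~p | s) | ~s), w0
3. ~(~p | s), w0
4. s, w0
5. p, w0
6. ~s, w0
Accessibility: w0Rw0
Branch closes: s and ~s both at w0.
Every branch closes (one shown): unsatisfiable in T, hence also in S4, S5 (every S4/S5-frame is a T-frame).
K-tableau for the formula:
1. []~((~p | s) | ~s), w0
Complete open branch: satisfiable in K.

K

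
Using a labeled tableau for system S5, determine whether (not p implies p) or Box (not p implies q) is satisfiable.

Yes, satisfiable

1. (not p implies p) or Box (not p implies q), u
2. Box (not p implies q), u
3. not p implies q, u
4. q, u
Accessibility: uRu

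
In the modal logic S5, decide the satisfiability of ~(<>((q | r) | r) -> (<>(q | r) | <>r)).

1. ~(<>((q | r) | r) -> (<>(q | r) | <>r)), 0
2. <>((q | r) | r), 0
3. ~(<>(q | r) | <>r), 0
4. ~<>(q | r), 0
5. ~<>r, 0
6. ~(q | r), 0
7. ~q, 0
8. ~r, 0
9. (q | r) | r, 1
10. ~(q | r), 1
11. ~q, 1
12. ~r, 1
13. q | r, 1
14. r, 1
Accessibility: 0R0, 0R1, 1R0, 1R1
Branch closes: r and ~r both at 1.
(One branch shown.) All branches close.

Unsatisfiable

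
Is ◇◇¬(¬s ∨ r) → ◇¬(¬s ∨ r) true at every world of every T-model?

Not valid

Tableau for the negation ¬(◇◇¬(¬s ∨ r) → ◇¬(¬s ∨ r)):
1. ¬(◇◇¬(¬s ∨ r) → ◇¬(¬s ∨ r)), w0
2. ◇◇¬(¬s ∨ r), w0   [¬→-rule on 1]
3. ¬◇¬(¬s ∨ r), w0   [¬→-rule on 1]
4. ¬s ∨ r, w0   [¬◇-rule on 3 via w0Rw0]
5. r, w0   [∨-rule on 4 (branches; this branch)]
6. ◇¬(¬s ∨ r), w1   [◇-rule on 2: fresh world w1, w0Rw1]
7. ¬s ∨ r, w1   [¬◇-rule on 3 via w0Rw1]
8. r, w1   [∨-rule on 7 (branches; this branch)]
9. ¬(¬s ∨ r), w2   [◇-rule on 6: fresh world w2, w1Rw2]
10. s, w2   [¬∨-rule on 9]
11. ¬r, w2   [¬∨-rule on 9]
Accessibility: w0Rw0, w0Rw1, w1Rw1, w1Rw2, w2Rw2
The negation has an open branch (countermodel exists).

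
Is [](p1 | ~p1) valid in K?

Yes, valid

Tableau for the negation ~[](p1 | ~p1):
1. ~[](p1 | ~p1), u
2. ~(p1 | ~p1), v
3. ~p1, v
4. p1, v
Accessibility: uRv
Branch closes: p1 and ~p1 both at v.
Every branch of the negation's tableau closes; the branch above is one of them.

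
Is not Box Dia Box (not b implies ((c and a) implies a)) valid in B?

Tableau for the negation Box Dia Box (not b implies ((c and a) implies a)):
1. Box Dia Box (not b implies ((c and a) implies a)), w0
2. Dia Box (not b implies ((c and a) implies a)), w0   [Box-rule on 1 via w0Rw0]
3. Box (not b implies ((c and a) implies a)), w1   [Dia-rule on 2: fresh world w1, w0Rw1]
4. Dia Box (not b implies ((c and a) implies a)), w1   [Box-rule on 1 via w0Rw1]
5. not b implies ((c and a) implies a), w0   [Box-rule on 3 via w1Rw0]
6. not b implies ((c and a) implies a), w1   [Box-rule on 3 via w1Rw1]
7. (c and a) implies a, w0   [implies-rule on 5 (branches; this branch)]
8. (c and a) implies a, w1   [implies-rule on 6 (branches; this branch)]
9. a, w0   [implies-rule on 7 (branches; this branch)]
10. a, w1   [implies-rule on 8 (branches; this branch)]
11. Box (not b implies ((c and a) implies a)), w2   [Dia-rule on 4: fresh world w2, w1Rw2]
12. not b implies ((c and a) implies a), w2   [Box-rule on 3 via w1Rw2]
13. (c and a) implies a, w2   [implies-rule on 12 (branches; this branch)]
14. a, w2   [implies-rule on 13 (branches; this branch)]
Accessibility: w0Rw0, w0Rw1, w1Rw0, w1Rw1, w1Rw2, w2Rw1, w2Rw2
The negation has an open branch (countermodel exists).

Not valid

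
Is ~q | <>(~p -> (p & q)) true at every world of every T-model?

Tableau for the negation ~(~q | <>(~p -> (p & q))):
1. ~(~q | <>(~p -> (p & q))), u
2. q, u   [~|-rule on 1]
3. ~<>(~p -> (p & q)), u   [~|-rule on 1]
4. ~(~p -> (p & q)), u   [~<>-rule on 3 via uRu]
5. ~p, u   [~->-rule on 4]
6. ~(p & q), u   [~->-rule on 4]
Accessibility: uRu
The negation has an open branch (countermodel exists).

No, not valid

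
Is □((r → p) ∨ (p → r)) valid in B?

Tableau for the negation ¬□((r → p) ∨ (p → r)):
1. ¬□((r → p) ∨ (p → r)), 0
2. ¬((r → p) ∨ (p → r)), 1
3. ¬(r → p), 1
4. ¬(p → r), 1
5. r, 1
6. ¬p, 1
7. p, 1
8. ¬r, 1
Accessibility: 0R0, 0R1, 1R0, 1R1
Branch closes: p and ¬p both at 1.
Every branch of the negation's tableau closes; the branch above is one of them.

Valid in B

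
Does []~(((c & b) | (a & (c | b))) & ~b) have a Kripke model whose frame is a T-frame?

1. []~(((c & b) | (a & (c | b))) & ~b), u
2. ~(((c & b) | (a & (c | b))) & ~b), u   [[]-rule on 1 via uRu]
3. b, u   [~&-rule on 2 (branches; this branch)]
Accessibility: uRu

Yes, satisfiable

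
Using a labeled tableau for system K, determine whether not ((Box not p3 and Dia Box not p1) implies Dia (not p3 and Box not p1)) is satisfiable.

1. not ((Box not p3 and Dia Box not p1) implies Dia (not p3 and Box not p1)), 0
2. Box not p3 and Dia Box not p1, 0
3. not Dia (not p3 and Box not p1), 0
4. Box not p3, 0
5. Dia Box not p1, 0
6. Box not p1, 1
7. not (not p3 and Box not p1), 1
8. not p3, 1
9. not Box not p1, 1
10. p1, 2
11. not p1, 2
Accessibility: 0R1, 1R2
Branch closes: p1 and not p1 both at 2.
All branches of the tableau close; one closing branch shown above.

Unsatisfiable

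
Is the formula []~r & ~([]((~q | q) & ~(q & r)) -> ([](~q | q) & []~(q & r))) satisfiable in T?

No, unsatisfiable

1. []~r & ~([]((~q | q) & ~(q & r)) -> ([](~q | q) & []~(q & r))), w0
2. []~r, w0
3. ~([]((~q | q) & ~(q & r)) -> ([](~q | q) & []~(q & r))), w0
4. []((~q | q) & ~(q & r)), w0
5. ~([](~q | q) & []~(q & r)), w0
6. ~r, w0
7. (~q | q) & ~(q & r), w0
8. ~q | q, w0
9. ~(q & r), w0
10. ~[]~(q & r), w0
11. q, w0
12. q & r, w1
13. q, w1
14. r, w1
15. ~r, w1
Accessibility: w0Rw0, w0Rw1, w1Rw1
Branch closes: r and ~r both at w1.
Every branch closes; the branch above is one of them.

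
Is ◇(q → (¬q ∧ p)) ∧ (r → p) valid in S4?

Not valid

Tableau for the negation ¬(◇(q → (¬q ∧ p)) ∧ (r → p)):
1. ¬(◇(q → (¬q ∧ p)) ∧ (r → p)), u
2. ¬(r → p), u
3. r, u
4. ¬p, u
Accessibility: uRu
The negation has an open branch (countermodel exists).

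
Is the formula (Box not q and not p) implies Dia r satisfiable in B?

1. (Box not q and not p) implies Dia r, u
2. Dia r, u
3. r, v
Accessibility: uRu, uRv, vRu, vRv

Satisfiable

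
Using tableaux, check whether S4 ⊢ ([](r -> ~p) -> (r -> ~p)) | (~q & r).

Valid

Tableau for the negation ~(([](r -> ~p) -> (r -> ~p)) | (~q & r)):
1. ~(([](r -> ~p) -> (r -> ~p)) | (~q & r)), 0
2. ~([](r -> ~p) -> (r -> ~p)), 0
3. ~(~q & r), 0
4. [](r -> ~p), 0
5. ~(r -> ~p), 0
6. r, 0
7. p, 0
8. r -> ~p, 0
9. q, 0
10. ~p, 0
Accessibility: 0R0
Branch closes: p and ~p both at 0.
All branches of the negation close; one closing branch shown above.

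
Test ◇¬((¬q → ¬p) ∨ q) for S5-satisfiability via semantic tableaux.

1. ◇¬((¬q → ¬p) ∨ q), u
2. ¬((¬q → ¬p) ∨ q), v
3. ¬(¬q → ¬p), v
4. ¬q, v
5. p, v
Accessibility: uRu, uRv, vRu, vRv

Satisfiable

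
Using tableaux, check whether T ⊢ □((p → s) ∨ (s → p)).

Valid in T

Tableau for the negation ¬□((p → s) ∨ (s → p)):
1. ¬□((p → s) ∨ (s → p)), 0
2. ¬((p → s) ∨ (s → p)), 1   [¬□-rule on 1: fresh world 1, 0R1]
3. ¬(p → s), 1   [¬∨-rule on 2]
4. ¬(s → p), 1   [¬∨-rule on 2]
5. p, 1   [¬→-rule on 3]
6. ¬s, 1   [¬→-rule on 3]
7. s, 1   [¬→-rule on 4]
8. ¬p, 1   [¬→-rule on 4]
Accessibility: 0R0, 0R1, 1R1
Branch closes: s and ¬s both at 1.
All branches of the negation close; one closing branch shown above.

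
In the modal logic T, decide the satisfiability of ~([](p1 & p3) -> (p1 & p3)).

Unsatisfiable

1. ~([](p1 & p3) -> (p1 & p3)), w0
2. [](p1 & p3), w0   [~->-rule on 1]
3. ~(p1 & p3), w0   [~->-rule on 1]
4. p1 & p3, w0   [[]-rule on 2 via w0Rw0]
5. p1, w0   [&-rule on 4]
6. p3, w0   [&-rule on 4]
7. ~p3, w0   [~&-rule on 3 (branches; this branch)]
Accessibility: w0Rw0
Branch closes: p3 and ~p3 both at w0.
(One branch shown.) All branches close.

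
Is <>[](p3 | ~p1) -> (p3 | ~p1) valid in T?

Tableau for the negation ~(<>[](p3 | ~p1) -> (p3 | ~p1)):
1. ~(<>[](p3 | ~p1) -> (p3 | ~p1)), u
2. <>[](p3 | ~p1), u
3. ~(p3 | ~p1), u
4. ~p3, u
5. p1, u
6. [](p3 | ~p1), v
7. p3 | ~p1, v
8. ~p1, v
Accessibility: uRu, uRv, vRv
The negation has an open branch (countermodel exists).

No, not valid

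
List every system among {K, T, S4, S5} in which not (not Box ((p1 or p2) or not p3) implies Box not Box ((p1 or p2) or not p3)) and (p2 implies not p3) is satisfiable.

K, T, S4

S5-tableau for the formula:
1. not (not Box ((p1 or p2) or not p3) implies Box not Box ((p1 or p2) or not p3)) and (p2 implies not p3), 0
2. not (not Box ((p1 or p2) or not p3) implies Box not Box ((p1 or p2) or not p3)), 0
3. p2 implies not p3, 0
4. not Box ((p1 or p2) or not p3), 0
5. not Box not Box ((p1 or p2) or not p3), 0
6. not p3, 0
7. not ((p1 or p2) or not p3), 1
8. not (p1 or p2), 1
9. p3, 1
10. not p1, 1
11. not p2, 1
12. Box ((p1 or p2) or not p3), 2
13. (p1 or p2) or not p3, 0
14. (p1 or p2) or not p3, 1
15. (p1 or p2) or not p3, 2
16. p1 or p2, 0
17. p1 or p2, 1
18. not p3, 2
19. p2, 0
20. p2, 1
Accessibility: 0R0, 0R1, 0R2, 1R0, 1R1, 1R2, 2R0, 2R1, 2R2
Branch closes: p2 and not p2 both at 1.
Every branch closes (one shown): unsatisfiable in S5.
S4-tableau for the formula:
1. not (not Box ((p1 or p2) or not p3) implies Box not Box ((p1 or p2) or not p3)) and (p2 implies not p3), 0
2. not (not Box ((p1 or p2) or not p3) implies Box not Box ((p1 or p2) or not p3)), 0
3. p2 implies not p3, 0
4. not Box ((p1 or p2) or not p3), 0
5. not Box not Box ((p1 or p2) or not p3), 0
6. not p3, 0
7. not ((p1 or p2) or not p3), 1
8. not (p1 or p2), 1
9. p3, 1
10. not p1, 1
11. not p2, 1
12. Box ((p1 or p2) or not p3), 2
13. (p1 or p2) or not p3, 2
14. not p3, 2
Accessibility: 0R0, 0R1, 0R2, 1R1, 2R2
Complete open branch: satisfiable in S4, hence also in K, T (this S4-model is also a K-model and a T-model).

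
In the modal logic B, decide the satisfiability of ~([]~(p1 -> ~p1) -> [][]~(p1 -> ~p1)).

Satisfiable (open branch found)

1. ~([]~(p1 -> ~p1) -> [][]~(p1 -> ~p1)), w0
2. []~(p1 -> ~p1), w0
3. ~[][]~(p1 -> ~p1), w0
4. ~(p1 -> ~p1), w0
5. p1, w0
6. ~[]~(p1 -> ~p1), w1
7. ~(p1 -> ~p1), w1
8. p1, w1
9. p1 -> ~p1, w2
10. ~p1, w2
Accessibility: w0Rw0, w0Rw1, w1Rw0, w1Rw1, w1Rw2, w2Rw1, w2Rw2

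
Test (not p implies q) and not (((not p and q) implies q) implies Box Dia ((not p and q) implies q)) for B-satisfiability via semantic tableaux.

Unsatisfiable (every branch closes)

1. (not p implies q) and not (((not p and q) implies q) implies Box Dia ((not p and q) implies q)), u
2. not p implies q, u
3. not (((not p and q) implies q) implies Box Dia ((not p and q) implies q)), u
4. (not p and q) implies q, u
5. not Box Dia ((not p and q) implies q), u
6. p, u
7. not (not p and q), u
8. not q, u
9. not Dia ((not p and q) implies q), v
10. not ((not p and q) implies q), u
11. not p and q, u
12. not p, u
13. q, u
Accessibility: uRu, uRv, vRu, vRv
Branch closes: p and not p both at u.
(One branch shown.) All branches close.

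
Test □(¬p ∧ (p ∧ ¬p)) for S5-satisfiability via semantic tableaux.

Unsatisfiable

1. □(¬p ∧ (p ∧ ¬p)), 0
2. ¬p ∧ (p ∧ ¬p), 0
3. ¬p, 0
4. p ∧ ¬p, 0
5. p, 0
Accessibility: 0R0
Branch closes: p and ¬p both at 0.
Every branch closes; the branch above is one of them.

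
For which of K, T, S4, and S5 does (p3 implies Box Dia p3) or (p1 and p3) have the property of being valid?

S4-tableau for the negation not ((p3 implies Box Dia p3) or (p1 and p3)):
1. not ((p3 implies Box Dia p3) or (p1 and p3)), 0
2. not (p3 implies Box Dia p3), 0   [neg-or-rule on 1]
3. not (p1 and p3), 0   [neg-or-rule on 1]
4. p3, 0   [neg-implies-rule on 2]
5. not Box Dia p3, 0   [neg-implies-rule on 2]
6. not p1, 0   [neg-and-rule on 3 (branches; this branch)]
7. not Dia p3, 1   [neg-Box-rule on 5: fresh world 1, 0R1]
8. not p3, 1   [neg-Dia-rule on 7 via 1R1]
Accessibility: 0R0, 0R1, 1R1
Complete open branch: countermodel on an S4-frame, so not valid in S4, nor in K, T (the same frame is also a K-frame and a T-frame).
S5-tableau for the negation not ((p3 implies Box Dia p3) or (p1 and p3)):
1. not ((p3 implies Box Dia p3) or (p1 and p3)), 0
2. not (p3 implies Box Dia p3), 0   [neg-or-rule on 1]
3. not (p1 and p3), 0   [neg-or-rule on 1]
4. p3, 0   [neg-implies-rule on 2]
5. not Box Dia p3, 0   [neg-implies-rule on 2]
6. not p1, 0   [neg-and-rule on 3 (branches; this branch)]
7. not Dia p3, 1   [neg-Box-rule on 5: fresh world 1, 0R1]
8. not p3, 0   [neg-Dia-rule on 7 via 1R0]
Accessibility: 0R0, 0R1, 1R0, 1R1
Branch closes: p3 and not p3 both at 0.
Every branch closes (one shown): valid in S5.

S5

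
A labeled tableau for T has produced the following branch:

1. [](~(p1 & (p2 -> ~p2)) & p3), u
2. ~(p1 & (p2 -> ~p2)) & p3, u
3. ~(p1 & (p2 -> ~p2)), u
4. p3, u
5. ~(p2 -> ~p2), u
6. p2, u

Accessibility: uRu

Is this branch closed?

Not closed

There is no literal clash: for every atom and world, at most one sign appears.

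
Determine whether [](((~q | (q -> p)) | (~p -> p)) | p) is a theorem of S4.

Invalid (countermodel exists)

Tableau for the negation ~[](((~q | (q -> p)) | (~p -> p)) | p):
1. ~[](((~q | (q -> p)) | (~p -> p)) | p), w0
2. ~(((~q | (q -> p)) | (~p -> p)) | p), w1
3. ~((~q | (q -> p)) | (~p -> p)), w1
4. ~p, w1
5. ~(~q | (q -> p)), w1
6. ~(~p -> p), w1
7. q, w1
8. ~(q -> p), w1
Accessibility: w0Rw0, w0Rw1, w1Rw1
The negation has an open branch (countermodel exists).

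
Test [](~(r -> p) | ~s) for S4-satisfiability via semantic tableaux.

1. [](~(r -> p) | ~s), u
2. ~(r -> p) | ~s, u
3. ~s, u
Accessibility: uRu

Satisfiable (open branch found)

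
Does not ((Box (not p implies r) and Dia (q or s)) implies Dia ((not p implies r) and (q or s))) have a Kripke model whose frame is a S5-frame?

No, unsatisfiable

1. not ((Box (not p implies r) and Dia (q or s)) implies Dia ((not p implies r) and (q or s))), w0
2. Box (not p implies r) and Dia (q or s), w0
3. not Dia ((not p implies r) and (q or s)), w0
4. Box (not p implies r), w0
5. Dia (q or s), w0
6. not ((not p implies r) and (q or s)), w0
7. not p implies r, w0
8. not (q or s), w0
9. not q, w0
10. not s, w0
11. r, w0
12. q or s, w1
13. not ((not p implies r) and (q or s)), w1
14. not p implies r, w1
15. s, w1
16. not (not p implies r), w1
17. not p, w1
18. not r, w1
19. r, w1
Accessibility: w0Rw0, w0Rw1, w1Rw0, w1Rw1
Branch closes: r and not r both at w1.
All branches of the tableau close; one closing branch shown above.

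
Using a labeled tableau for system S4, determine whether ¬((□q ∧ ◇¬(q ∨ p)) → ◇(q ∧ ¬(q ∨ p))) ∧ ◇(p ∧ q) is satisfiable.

1. ¬((□q ∧ ◇¬(q ∨ p)) → ◇(q ∧ ¬(q ∨ p))) ∧ ◇(p ∧ q), w0
2. ¬((□q ∧ ◇¬(q ∨ p)) → ◇(q ∧ ¬(q ∨ p))), w0
3. ◇(p ∧ q), w0
4. □q ∧ ◇¬(q ∨ p), w0
5. ¬◇(q ∧ ¬(q ∨ p)), w0
6. □q, w0
7. ◇¬(q ∨ p), w0
8. ¬(q ∧ ¬(q ∨ p)), w0
9. q, w0
10. q ∨ p, w0
11. p, w0
12. p ∧ q, w1
13. p, w1
14. q, w1
15. ¬(q ∧ ¬(q ∨ p)), w1
16. q ∨ p, w1
17. ¬(q ∨ p), w2
18. ¬q, w2
19. ¬p, w2
20. ¬(q ∧ ¬(q ∨ p)), w2
21. q, w2
Accessibility: w0Rw0, w0Rw1, w0Rw2, w1Rw1, w2Rw2
Branch closes: q and ¬q both at w2.
Every branch closes; the branch above is one of them.

Unsatisfiable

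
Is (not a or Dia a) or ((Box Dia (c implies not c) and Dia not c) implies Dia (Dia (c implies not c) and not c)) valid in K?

Tableau for the negation not ((not a or Dia a) or ((Box Dia (c implies not c) and Dia not c) implies Dia (Dia (c implies not c) and not c))):
1. not ((not a or Dia a) or ((Box Dia (c implies not c) and Dia not c) implies Dia (Dia (c implies not c) and not c))), w0
2. not (not a or Dia a), w0
3. not ((Box Dia (c implies not c) and Dia not c) implies Dia (Dia (c implies not c) and not c)), w0
4. a, w0
5. not Dia a, w0
6. Box Dia (c implies not c) and Dia not c, w0
7. not Dia (Dia (c implies not c) and not c), w0
8. Box Dia (c implies not c), w0
9. Dia not c, w0
10. not c, w1
11. not a, w1
12. not (Dia (c implies not c) and not c), w1
13. Dia (c implies not c), w1
14. not Dia (c implies not c), w1
15. c implies not c, w2
16. not (c implies not c), w2
17. c, w2
18. not c, w2
Accessibility: w0Rw1, w1Rw2
Branch closes: c and not c both at w2.
All branches of the negation close; one closing branch shown above.

Valid in K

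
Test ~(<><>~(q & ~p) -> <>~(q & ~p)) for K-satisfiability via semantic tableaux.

1. ~(<><>~(q & ~p) -> <>~(q & ~p)), u
2. <><>~(q & ~p), u   [~->-rule on 1]
3. ~<>~(q & ~p), u   [~->-rule on 1]
4. <>~(q & ~p), v   [<>-rule on 2: fresh world v, uRv]
5. q & ~p, v   [~<>-rule on 3 via uRv]
6. q, v   [&-rule on 5]
7. ~p, v   [&-rule on 5]
8. ~(q & ~p), w   [<>-rule on 4: fresh world w, vRw]
9. p, w   [~&-rule on 8 (branches; this branch)]
Accessibility: uRv, vRw

Yes, satisfiable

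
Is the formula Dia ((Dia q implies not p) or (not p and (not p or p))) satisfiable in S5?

Satisfiable

1. Dia ((Dia q implies not p) or (not p and (not p or p))), u
2. (Dia q implies not p) or (not p and (not p or p)), v   [Dia-rule on 1: fresh world v, uRv]
3. not p and (not p or p), v   [or-rule on 2 (branches; this branch)]
4. not p, v   [and-rule on 3]
5. not p or p, v   [and-rule on 3]
Accessibility: uRu, uRv, vRu, vRv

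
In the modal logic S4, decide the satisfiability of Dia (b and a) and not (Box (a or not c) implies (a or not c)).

Unsatisfiable (every branch closes)

1. Dia (b and a) and not (Box (a or not c) implies (a or not c)), u
2. Dia (b and a), u   [and-rule on 1]
3. not (Box (a or not c) implies (a or not c)), u   [and-rule on 1]
4. Box (a or not c), u   [neg-implies-rule on 3]
5. not (a or not c), u   [neg-implies-rule on 3]
6. not a, u   [neg-or-rule on 5]
7. c, u   [neg-or-rule on 5]
8. a or not c, u   [Box-rule on 4 via uRu]
9. not c, u   [or-rule on 8 (branches; this branch)]
Accessibility: uRu
Branch closes: c and not c both at u.
Every branch closes; the branch above is one of them.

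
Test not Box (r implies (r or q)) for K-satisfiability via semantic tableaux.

1. not Box (r implies (r or q)), 0
2. not (r implies (r or q)), 1   [neg-Box-rule on 1: fresh world 1, 0R1]
3. r, 1   [neg-implies-rule on 2]
4. not (r or q), 1   [neg-implies-rule on 2]
5. not r, 1   [neg-or-rule on 4]
6. not q, 1   [neg-or-rule on 4]
Accessibility: 0R1
Branch closes: r and not r both at 1.
Every branch closes; the branch above is one of them.

Unsatisfiable (every branch closes)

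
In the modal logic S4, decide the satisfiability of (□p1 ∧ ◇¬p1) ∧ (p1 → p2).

No, unsatisfiable

1. (□p1 ∧ ◇¬p1) ∧ (p1 → p2), 0
2. □p1 ∧ ◇¬p1, 0   [∧-rule on 1]
3. p1 → p2, 0   [∧-rule on 1]
4. □p1, 0   [∧-rule on 2]
5. ◇¬p1, 0   [∧-rule on 2]
6. p1, 0   [□-rule on 4 via 0R0]
7. p2, 0   [→-rule on 3 (branches; this branch)]
8. ¬p1, 1   [◇-rule on 5: fresh world 1, 0R1]
9. p1, 1   [□-rule on 4 via 0R1]
Accessibility: 0R0, 0R1, 1R1
Branch closes: p1 and ¬p1 both at 1.
Every branch closes; the branch above is one of them.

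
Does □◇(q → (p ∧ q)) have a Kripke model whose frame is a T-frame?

Satisfiable

1. □◇(q → (p ∧ q)), u
2. ◇(q → (p ∧ q)), u
3. q → (p ∧ q), v
4. ◇(q → (p ∧ q)), v
5. p ∧ q, v
6. p, v
7. q, v
8. q → (p ∧ q), w
9. p ∧ q, w
10. p, w
11. q, w
Accessibility: uRu, uRv, vRv, vRw, wRw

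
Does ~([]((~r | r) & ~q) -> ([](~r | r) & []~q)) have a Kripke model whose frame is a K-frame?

1. ~([]((~r | r) & ~q) -> ([](~r | r) & []~q)), u
2. []((~r | r) & ~q), u   [~->-rule on 1]
3. ~([](~r | r) & []~q), u   [~->-rule on 1]
4. ~[]~q, u   [~&-rule on 3 (branches; this branch)]
5. q, v   [~[]-rule on 4: fresh world v, uRv]
6. (~r | r) & ~q, v   [[]-rule on 2 via uRv]
7. ~r | r, v   [&-rule on 6]
8. ~q, v   [&-rule on 6]
Accessibility: uRv
Branch closes: q and ~q both at v.
(One branch shown.) All branches close.

No, unsatisfiable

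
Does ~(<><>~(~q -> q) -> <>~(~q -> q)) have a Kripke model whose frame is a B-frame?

Satisfiable (open branch found)

1. ~(<><>~(~q -> q) -> <>~(~q -> q)), 0
2. <><>~(~q -> q), 0
3. ~<>~(~q -> q), 0
4. ~q -> q, 0
5. q, 0
6. <>~(~q -> q), 1
7. ~q -> q, 1
8. q, 1
9. ~(~q -> q), 2
10. ~q, 2
Accessibility: 0R0, 0R1, 1R0, 1R1, 1R2, 2R1, 2R2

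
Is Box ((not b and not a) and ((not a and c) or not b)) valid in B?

Tableau for the negation not Box ((not b and not a) and ((not a and c) or not b)):
1. not Box ((not b and not a) and ((not a and c) or not b)), w0
2. not ((not b and not a) and ((not a and c) or not b)), w1
3. not ((not a and c) or not b), w1
4. not (not a and c), w1
5. b, w1
6. not c, w1
Accessibility: w0Rw0, w0Rw1, w1Rw0, w1Rw1
The negation has an open branch (countermodel exists).

Not valid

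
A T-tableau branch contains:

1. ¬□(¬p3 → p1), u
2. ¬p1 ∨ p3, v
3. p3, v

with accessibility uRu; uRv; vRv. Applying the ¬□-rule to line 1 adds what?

a fresh world w with uRw, and ¬(¬p3 → p1) at w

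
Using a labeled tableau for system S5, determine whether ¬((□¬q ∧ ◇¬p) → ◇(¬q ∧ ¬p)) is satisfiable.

1. ¬((□¬q ∧ ◇¬p) → ◇(¬q ∧ ¬p)), 0
2. □¬q ∧ ◇¬p, 0   [¬→-rule on 1]
3. ¬◇(¬q ∧ ¬p), 0   [¬→-rule on 1]
4. □¬q, 0   [∧-rule on 2]
5. ◇¬p, 0   [∧-rule on 2]
6. ¬(¬q ∧ ¬p), 0   [¬◇-rule on 3 via 0R0]
7. ¬q, 0   [□-rule on 4 via 0R0]
8. p, 0   [¬∧-rule on 6 (branches; this branch)]
9. ¬p, 1   [◇-rule on 5: fresh world 1, 0R1]
10. ¬(¬q ∧ ¬p), 1   [¬◇-rule on 3 via 0R1]
11. ¬q, 1   [□-rule on 4 via 0R1]
12. p, 1   [¬∧-rule on 10 (branches; this branch)]
Accessibility: 0R0, 0R1, 1R0, 1R1
Branch closes: p and ¬p both at 1.
All branches of the tableau close; one closing branch shown above.

No, unsatisfiable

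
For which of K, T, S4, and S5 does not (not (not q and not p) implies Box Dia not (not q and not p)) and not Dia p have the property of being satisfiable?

K, T, S4

S5-tableau for the formula:
1. not (not (not q and not p) implies Box Dia not (not q and not p)) and not Dia p, u
2. not (not (not q and not p) implies Box Dia not (not q and not p)), u
3. not Dia p, u
4. not (not q and not p), u
5. not Box Dia not (not q and not p), u
6. not p, u
7. q, u
8. not Dia not (not q and not p), v
9. not p, v
10. not q and not p, u
11. not q, u
Accessibility: uRu, uRv, vRu, vRv
Branch closes: q and not q both at u.
Every branch closes (one shown): unsatisfiable in S5.
S4-tableau for the formula:
1. not (not (not q and not p) implies Box Dia not (not q and not p)) and not Dia p, u
2. not (not (not q and not p) implies Box Dia not (not q and not p)), u
3. not Dia p, u
4. not (not q and not p), u
5. not Box Dia not (not q and not p), u
6. not p, u
7. q, u
8. not Dia not (not q and not p), v
9. not p, v
10. not q and not p, v
11. not q, v
Accessibility: uRu, uRv, vRv
Complete open branch: satisfiable in S4, hence also in K, T (this S4-model is also a K-model and a T-model).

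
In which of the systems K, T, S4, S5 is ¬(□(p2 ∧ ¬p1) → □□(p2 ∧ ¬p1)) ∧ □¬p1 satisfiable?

K, T

S4-tableau for the formula:
1. ¬(□(p2 ∧ ¬p1) → □□(p2 ∧ ¬p1)) ∧ □¬p1, w0
2. ¬(□(p2 ∧ ¬p1) → □□(p2 ∧ ¬p1)), w0
3. □¬p1, w0
4. □(p2 ∧ ¬p1), w0
5. ¬□□(p2 ∧ ¬p1), w0
6. ¬p1, w0
7. p2 ∧ ¬p1, w0
8. p2, w0
9. ¬□(p2 ∧ ¬p1), w1
10. ¬p1, w1
11. p2 ∧ ¬p1, w1
12. p2, w1
13. ¬(p2 ∧ ¬p1), w2
14. ¬p1, w2
15. p2 ∧ ¬p1, w2
16. p2, w2
17. p1, w2
Accessibility: w0Rw0, w0Rw1, w0Rw2, w1Rw1, w1Rw2, w2Rw2
Branch closes: p1 and ¬p1 both at w2.
Every branch closes (one shown): unsatisfiable in S4, hence also in S5 (every S5-frame is an S4-frame).
T-tableau for the formula:
1. ¬(□(p2 ∧ ¬p1) → □□(p2 ∧ ¬p1)) ∧ □¬p1, w0
2. ¬(□(p2 ∧ ¬p1) → □□(p2 ∧ ¬p1)), w0
3. □¬p1, w0
4. □(p2 ∧ ¬p1), w0
5. ¬□□(p2 ∧ ¬p1), w0
6. ¬p1, w0
7. p2 ∧ ¬p1, w0
8. p2, w0
9. ¬□(p2 ∧ ¬p1), w1
10. ¬p1, w1
11. p2 ∧ ¬p1, w1
12. p2, w1
13. ¬(p2 ∧ ¬p1), w2
14. p1, w2
Accessibility: w0Rw0, w0Rw1, w1Rw1, w1Rw2, w2Rw2
Complete open branch: satisfiable in T, hence also in K (this T-model is also a K-model).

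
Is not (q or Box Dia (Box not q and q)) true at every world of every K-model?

No, not valid

Tableau for the negation q or Box Dia (Box not q and q):
1. q or Box Dia (Box not q and q), u
2. Box Dia (Box not q and q), u   [or-rule on 1 (branches; this branch)]
The negation has an open branch (countermodel exists).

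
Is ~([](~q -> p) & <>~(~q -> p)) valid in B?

Tableau for the negation [](~q -> p) & <>~(~q -> p):
1. [](~q -> p) & <>~(~q -> p), u
2. [](~q -> p), u
3. <>~(~q -> p), u
4. ~q -> p, u
5. p, u
6. ~(~q -> p), v
7. ~q, v
8. ~p, v
9. ~q -> p, v
10. p, v
Accessibility: uRu, uRv, vRu, vRv
Branch closes: p and ~p both at v.
All branches of the negation close; one closing branch shown above.

Yes, valid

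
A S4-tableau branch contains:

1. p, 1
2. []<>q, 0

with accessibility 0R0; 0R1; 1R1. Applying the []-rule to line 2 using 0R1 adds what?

<>q, 1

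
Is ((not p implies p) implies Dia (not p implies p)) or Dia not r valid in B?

Valid in B

Tableau for the negation not (((not p implies p) implies Dia (not p implies p)) or Dia not r):
1. not (((not p implies p) implies Dia (not p implies p)) or Dia not r), w0
2. not ((not p implies p) implies Dia (not p implies p)), w0
3. not Dia not r, w0
4. not p implies p, w0
5. not Dia (not p implies p), w0
6. r, w0
7. not (not p implies p), w0
8. not p, w0
9. p, w0
Accessibility: w0Rw0
Branch closes: p and not p both at w0.
Every branch of the negation's tableau closes; the branch above is one of them.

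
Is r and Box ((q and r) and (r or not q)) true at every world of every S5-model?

Tableau for the negation not (r and Box ((q and r) and (r or not q))):
1. not (r and Box ((q and r) and (r or not q))), 0
2. not Box ((q and r) and (r or not q)), 0
3. not ((q and r) and (r or not q)), 1
4. not (r or not q), 1
5. not r, 1
6. q, 1
Accessibility: 0R0, 0R1, 1R0, 1R1
The negation has an open branch (countermodel exists).

Invalid (countermodel exists)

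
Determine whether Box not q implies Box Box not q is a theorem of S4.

Tableau for the negation not (Box not q implies Box Box not q):
1. not (Box not q implies Box Box not q), w0
2. Box not q, w0   [neg-implies-rule on 1]
3. not Box Box not q, w0   [neg-implies-rule on 1]
4. not q, w0   [Box-rule on 2 via w0Rw0]
5. not Box not q, w1   [neg-Box-rule on 3: fresh world w1, w0Rw1]
6. not q, w1   [Box-rule on 2 via w0Rw1]
7. q, w2   [neg-Box-rule on 5: fresh world w2, w1Rw2]
8. not q, w2   [Box-rule on 2 via w0Rw2]
Accessibility: w0Rw0, w0Rw1, w0Rw2, w1Rw1, w1Rw2, w2Rw2
Branch closes: q and not q both at w2.
All branches of the negation close; one closing branch shown above.

Valid in S4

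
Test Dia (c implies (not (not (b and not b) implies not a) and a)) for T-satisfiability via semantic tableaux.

Satisfiable

1. Dia (c implies (not (not (b and not b) implies not a) and a)), w0
2. c implies (not (not (b and not b) implies not a) and a), w1
3. not (not (b and not b) implies not a) and a, w1
4. not (not (b and not b) implies not a), w1
5. a, w1
6. not (b and not b), w1
7. b, w1
Accessibility: w0Rw0, w0Rw1, w1Rw1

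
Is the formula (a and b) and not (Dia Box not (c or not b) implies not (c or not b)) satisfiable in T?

1. (a and b) and not (Dia Box not (c or not b) implies not (c or not b)), u
2. a and b, u
3. not (Dia Box not (c or not b) implies not (c or not b)), u
4. a, u
5. b, u
6. Dia Box not (c or not b), u
7. c or not b, u
8. c, u
9. Box not (c or not b), v
10. not (c or not b), v
11. not c, v
12. b, v
Accessibility: uRu, uRv, vRv

Satisfiable (open branch found)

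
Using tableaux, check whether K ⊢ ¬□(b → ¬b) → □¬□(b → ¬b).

No, not valid

Tableau for the negation ¬(¬□(b → ¬b) → □¬□(b → ¬b)):
1. ¬(¬□(b → ¬b) → □¬□(b → ¬b)), w0
2. ¬□(b → ¬b), w0   [¬→-rule on 1]
3. ¬□¬□(b → ¬b), w0   [¬→-rule on 1]
4. ¬(b → ¬b), w1   [¬□-rule on 2: fresh world w1, w0Rw1]
5. b, w1   [¬→-rule on 4]
6. □(b → ¬b), w2   [¬□-rule on 3: fresh world w2, w0Rw2]
Accessibility: w0Rw1, w0Rw2
The negation has an open branch (countermodel exists).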